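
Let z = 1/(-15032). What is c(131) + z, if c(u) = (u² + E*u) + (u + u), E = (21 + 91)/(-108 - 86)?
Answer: 25294271143/1458104 ≈ 17347.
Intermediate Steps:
z = -1/15032 ≈ -6.6525e-5
E = -56/97 (E = 112/(-194) = 112*(-1/194) = -56/97 ≈ -0.57732)
c(u) = u² + 138*u/97 (c(u) = (u² - 56*u/97) + (u + u) = (u² - 56*u/97) + 2*u = u² + 138*u/97)
c(131) + z = (1/97)*131*(138 + 97*131) - 1/15032 = (1/97)*131*(138 + 12707) - 1/15032 = (1/97)*131*12845 - 1/15032 = 1682695/97 - 1/15032 = 25294271143/1458104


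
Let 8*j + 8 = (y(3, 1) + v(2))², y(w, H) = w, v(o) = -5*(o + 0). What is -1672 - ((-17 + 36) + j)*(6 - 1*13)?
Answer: -12025/8 ≈ -1503.1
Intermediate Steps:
v(o) = -5*o
j = 41/8 (j = -1 + (3 - 5*2)²/8 = -1 + (3 - 10)²/8 = -1 + (⅛)*(-7)² = -1 + (⅛)*49 = -1 + 49/8 = 41/8 ≈ 5.1250)
-1672 - ((-17 + 36) + j)*(6 - 1*13) = -1672 - ((-17 + 36) + 41/8)*(6 - 1*13) = -1672 - (19 + 41/8)*(6 - 13) = -1672 - 193*(-7)/8 = -1672 - 1*(-1351/8) = -1672 + 1351/8 = -12025/8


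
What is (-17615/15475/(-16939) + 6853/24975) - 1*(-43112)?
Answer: 868443356154166/20143761075 ≈ 43112.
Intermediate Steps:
(-17615/15475/(-16939) + 6853/24975) - 1*(-43112) = (-17615*1/15475*(-1/16939) + 6853*(1/24975)) + 43112 = (-3523/3095*(-1/16939) + 6853/24975) + 43112 = (271/4032785 + 6853/24975) + 43112 = 5528688766/20143761075 + 43112 = 868443356154166/20143761075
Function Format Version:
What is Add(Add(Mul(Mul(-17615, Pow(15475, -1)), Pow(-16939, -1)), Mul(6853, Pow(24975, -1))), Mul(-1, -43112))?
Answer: Rational(868443356154166, 20143761075) ≈ 43112.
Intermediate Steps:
Add(Add(Mul(Mul(-17615, Pow(15475, -1)), Pow(-16939, -1)), Mul(6853, Pow(24975, -1))), Mul(-1, -43112)) = Add(Add(Mul(Mul(-17615, Rational(1, 15475)), Rational(-1, 16939)), Mul(6853, Rational(1, 24975))), 43112) = Add(Add(Mul(Rational(-3523, 3095), Rational(-1, 16939)), Rational(6853, 24975)), 43112) = Add(Add(Rational(271, 4032785), Rational(6853, 24975)), 43112) = Add(Rational(5528688766, 20143761075), 43112) = Rational(868443356154166, 20143761075)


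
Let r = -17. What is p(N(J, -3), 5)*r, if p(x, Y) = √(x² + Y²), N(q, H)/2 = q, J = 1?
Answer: -17*√29 ≈ -91.548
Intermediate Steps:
N(q, H) = 2*q
p(x, Y) = √(Y² + x²)
p(N(J, -3), 5)*r = √(5² + (2*1)²)*(-17) = √(25 + 2²)*(-17) = √(25 + 4)*(-17) = √29*(-17) = -17*√29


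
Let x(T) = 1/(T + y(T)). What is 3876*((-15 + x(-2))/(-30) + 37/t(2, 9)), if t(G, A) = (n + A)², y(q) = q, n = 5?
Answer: 1323977/490 ≈ 2702.0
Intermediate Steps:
t(G, A) = (5 + A)²
x(T) = 1/(2*T) (x(T) = 1/(T + T) = 1/(2*T))
3876*((-15 + x(-2))/(-30) + 37/t(2, 9)) = 3876*((-15 + (½)/(-2))/(-30) + 37/((5 + 9)²)) = 3876*((-15 + (½)*(-½))*(-1/30) + 37/(14²)) = 3876*((-15 - ¼)*(-1/30) + 37/196) = 3876*(-61/4*(-1/30) + 37*(1/196)) = 3876*(61/120 + 37/196) = 3876*(4099/5880) = 1323977/490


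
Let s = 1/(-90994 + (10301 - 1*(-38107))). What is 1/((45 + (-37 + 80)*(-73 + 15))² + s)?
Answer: 42586/255413836185 ≈ 1.6673e-7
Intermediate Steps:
s = -1/42586 (s = 1/(-90994 + (10301 + 38107)) = 1/(-90994 + 48408) = 1/(-42586) = -1/42586 ≈ -2.3482e-5)
1/((45 + (-37 + 80)*(-73 + 15))² + s) = 1/((45 + (-37 + 80)*(-73 + 15))² - 1/42586) = 1/((45 + 43*(-58))² - 1/42586) = 1/((45 - 2494)² - 1/42586) = 1/((-2449)² - 1/42586) = 1/(5997601 - 1/42586) = 1/(255413836185/42586) = 42586/255413836185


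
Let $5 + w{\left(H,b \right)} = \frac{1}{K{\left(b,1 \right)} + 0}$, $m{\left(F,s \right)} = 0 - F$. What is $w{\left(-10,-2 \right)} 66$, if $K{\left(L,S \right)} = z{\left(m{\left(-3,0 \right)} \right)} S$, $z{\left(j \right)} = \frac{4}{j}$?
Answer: $- \frac{561}{2} \approx -280.5$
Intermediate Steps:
$m{\left(F,s \right)} = - F$
$K{\left(L,S \right)} = \frac{4 S}{3}$ ($K{\left(L,S \right)} = \frac{4}{\left(-1\right) \left(-3\right)} S = \frac{4}{3} S = 4 \cdot \frac{1}{3} S = \frac{4 S}{3}$)
$w{\left(H,b \right)} = - \frac{17}{4}$ ($w{\left(H,b \right)} = -5 + \frac{1}{\frac{4}{3} \cdot 1 + 0} = -5 + \frac{1}{\frac{4}{3} + 0} = -5 + \frac{1}{\frac{4}{3}} = -5 + \frac{3}{4} = - \frac{17}{4}$)
$w{\left(-10,-2 \right)} 66 = \left(- \frac{17}{4}\right) 66 = - \frac{561}{2}$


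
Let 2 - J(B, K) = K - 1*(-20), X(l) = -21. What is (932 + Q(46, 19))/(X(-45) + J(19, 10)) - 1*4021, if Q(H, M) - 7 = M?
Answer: -197987/49 ≈ -4040.6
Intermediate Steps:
J(B, K) = -18 - K (J(B, K) = 2 - (K - 1*(-20)) = 2 - (K + 20) = 2 - (20 + K) = 2 + (-20 - K) = -18 - K)
Q(H, M) = 7 + M
(932 + Q(46, 19))/(X(-45) + J(19, 10)) - 1*4021 = (932 + (7 + 19))/(-21 + (-18 - 1*10)) - 1*4021 = (932 + 26)/(-21 + (-18 - 10)) - 4021 = 958/(-21 - 28) - 4021 = 958/(-49) - 4021 = 958*(-1/49) - 4021 = -958/49 - 4021 = -197987/49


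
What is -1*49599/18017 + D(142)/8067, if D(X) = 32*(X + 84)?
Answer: -269816189/145343139 ≈ -1.8564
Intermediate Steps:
D(X) = 2688 + 32*X (D(X) = 32*(84 + X) = 2688 + 32*X)
-1*49599/18017 + D(142)/8067 = -1*49599/18017 + (2688 + 32*142)/8067 = -49599*1/18017 + (2688 + 4544)*(1/8067) = -49599/18017 + 7232*(1/8067) = -49599/18017 + 7232/8067 = -269816189/145343139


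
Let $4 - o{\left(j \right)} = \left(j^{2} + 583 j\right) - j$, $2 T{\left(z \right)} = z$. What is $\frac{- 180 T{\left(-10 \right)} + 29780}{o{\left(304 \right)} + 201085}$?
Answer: $- \frac{6136}{13651} \approx -0.44949$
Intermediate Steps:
$T{\left(z \right)} = \frac{z}{2}$
$o{\left(j \right)} = 4 - j^{2} - 582 j$ ($o{\left(j \right)} = 4 - \left(\left(j^{2} + 583 j\right) - j\right) = 4 - \left(j^{2} + 582 j\right) = 4 - j^{2} - 582 j$)
$\frac{- 180 T{\left(-10 \right)} + 29780}{o{\left(304 \right)} + 201085} = \frac{- 180 \cdot \frac{1}{2} \left(-10\right) + 29780}{\left(4 - 304^{2} - 176928\right) + 201085} = \frac{\left(-180\right) \left(-5\right) + 29780}{\left(4 - 92416 - 176928\right) + 201085} = \frac{900 + 29780}{\left(4 - 92416 - 176928\right) + 201085} = \frac{30680}{-269340 + 201085} = \frac{30680}{-68255} = 30680 \left(- \frac{1}{68255}\right) = - \frac{6136}{13651}$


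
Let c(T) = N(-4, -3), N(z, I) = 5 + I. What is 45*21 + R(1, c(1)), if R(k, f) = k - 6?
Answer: 940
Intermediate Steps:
c(T) = 2 (c(T) = 5 - 3 = 2)
R(k, f) = -6 + k
45*21 + R(1, c(1)) = 45*21 + (-6 + 1) = 945 - 5 = 940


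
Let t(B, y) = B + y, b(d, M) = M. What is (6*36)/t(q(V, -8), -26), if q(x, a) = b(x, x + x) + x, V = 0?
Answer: -108/13 ≈ -8.3077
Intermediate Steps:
q(x, a) = 3*x (q(x, a) = (x + x) + x = 2*x + x = 3*x)
(6*36)/t(q(V, -8), -26) = (6*36)/(3*0 - 26) = 216/(0 - 26) = 216/(-26) = 216*(-1/26) = -108/13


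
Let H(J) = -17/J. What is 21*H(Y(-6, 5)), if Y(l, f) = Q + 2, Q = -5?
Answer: 119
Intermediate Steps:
Y(l, f) = -3 (Y(l, f) = -5 + 2 = -3)
21*H(Y(-6, 5)) = 21*(-17/(-3)) = 21*(-17*(-⅓)) = 21*(17/3) = 119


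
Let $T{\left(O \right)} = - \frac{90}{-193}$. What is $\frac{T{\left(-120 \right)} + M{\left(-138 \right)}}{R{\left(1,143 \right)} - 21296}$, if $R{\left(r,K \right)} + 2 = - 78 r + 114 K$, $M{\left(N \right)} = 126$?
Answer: $- \frac{12204}{489641} \approx -0.024924$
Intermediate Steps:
$T{\left(O \right)} = \frac{90}{193}$ ($T{\left(O \right)} = \left(-90\right) \left(- \frac{1}{193}\right) = \frac{90}{193}$)
$R{\left(r,K \right)} = -2 - 78 r + 114 K$ ($R{\left(r,K \right)} = -2 + \left(- 78 r + 114 K\right) = -2 - 78 r + 114 K$)
$\frac{T{\left(-120 \right)} + M{\left(-138 \right)}}{R{\left(1,143 \right)} - 21296} = \frac{\frac{90}{193} + 126}{\left(-2 - 78 + 114 \cdot 143\right) - 21296} = \frac{24408}{193 \left(\left(-2 - 78 + 16302\right) - 21296\right)} = \frac{24408}{193 \left(16222 - 21296\right)} = \frac{24408}{193 \left(-5074\right)} = \frac{24408}{193} \left(- \frac{1}{5074}\right) = - \frac{12204}{489641}$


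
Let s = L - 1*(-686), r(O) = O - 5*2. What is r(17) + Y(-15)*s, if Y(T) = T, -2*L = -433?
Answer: -27061/2 ≈ -13531.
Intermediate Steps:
L = 433/2 (L = -½*(-433) = 433/2 ≈ 216.50)
r(O) = -10 + O (r(O) = O - 10 = -10 + O)
s = 1805/2 (s = 433/2 - 1*(-686) = 433/2 + 686 = 1805/2 ≈ 902.50)
r(17) + Y(-15)*s = (-10 + 17) - 15*1805/2 = 7 - 27075/2 = -27061/2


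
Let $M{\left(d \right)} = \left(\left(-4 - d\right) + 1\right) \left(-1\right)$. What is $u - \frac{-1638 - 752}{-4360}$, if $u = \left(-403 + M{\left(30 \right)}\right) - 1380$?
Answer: $- \frac{763239}{436} \approx -1750.5$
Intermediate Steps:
$M{\left(d \right)} = 3 + d$ ($M{\left(d \right)} = \left(-3 - d\right) \left(-1\right) = 3 + d$)
$u = -1750$ ($u = \left(-403 + \left(3 + 30\right)\right) - 1380 = \left(-403 + 33\right) - 1380 = -370 - 1380 = -1750$)
$u - \frac{-1638 - 752}{-4360} = -1750 - \frac{-1638 - 752}{-4360} = -1750 - \left(-1638 - 752\right) \left(- \frac{1}{4360}\right) = -1750 - \left(-2390\right) \left(- \frac{1}{4360}\right) = -1750 - \frac{239}{436} = - \frac{763239}{436}$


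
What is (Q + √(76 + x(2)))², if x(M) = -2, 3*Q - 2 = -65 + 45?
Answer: (6 - √74)² ≈ 6.7721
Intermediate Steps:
Q = -6 (Q = ⅔ + (-65 + 45)/3 = ⅔ + (⅓)*(-20) = ⅔ - 20/3 = -6)
(Q + √(76 + x(2)))² = (-6 + √(76 - 2))² = (-6 + √74)²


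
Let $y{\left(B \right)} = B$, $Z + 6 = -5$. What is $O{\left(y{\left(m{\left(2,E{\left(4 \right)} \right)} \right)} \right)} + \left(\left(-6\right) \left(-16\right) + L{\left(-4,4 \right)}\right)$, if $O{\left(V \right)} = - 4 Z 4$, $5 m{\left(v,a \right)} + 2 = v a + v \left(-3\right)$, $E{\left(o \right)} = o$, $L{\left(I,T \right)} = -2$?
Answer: $270$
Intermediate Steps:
$Z = -11$ ($Z = -6 - 5 = -11$)
$m{\left(v,a \right)} = - \frac{2}{5} - \frac{3 v}{5} + \frac{a v}{5}$ ($m{\left(v,a \right)} = - \frac{2}{5} + \frac{v a + v \left(-3\right)}{5} = - \frac{2}{5} + \frac{a v - 3 v}{5} = - \frac{2}{5} + \frac{- 3 v + a v}{5} = - \frac{2}{5} + \left(- \frac{3 v}{5} + \frac{a v}{5}\right) = - \frac{2}{5} - \frac{3 v}{5} + \frac{a v}{5}$)
$O{\left(V \right)} = 176$ ($O{\left(V \right)} = \left(-4\right) \left(-11\right) 4 = 44 \cdot 4 = 176$)
$O{\left(y{\left(m{\left(2,E{\left(4 \right)} \right)} \right)} \right)} + \left(\left(-6\right) \left(-16\right) + L{\left(-4,4 \right)}\right) = 176 - -94 = 176 + \left(96 - 2\right) = 176 + 94 = 270$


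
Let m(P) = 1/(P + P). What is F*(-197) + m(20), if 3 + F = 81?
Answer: -614639/40 ≈ -15366.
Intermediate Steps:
F = 78 (F = -3 + 81 = 78)
m(P) = 1/(2*P)
F*(-197) + m(20) = 78*(-197) + (½)/20 = -15366 + (½)*(1/20) = -15366 + 1/40 = -614639/40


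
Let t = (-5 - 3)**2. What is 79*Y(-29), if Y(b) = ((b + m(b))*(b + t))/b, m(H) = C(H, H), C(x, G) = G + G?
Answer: 8295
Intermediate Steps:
C(x, G) = 2*G
t = 64 (t = (-8)**2 = 64)
m(H) = 2*H
Y(b) = 192 + 3*b (Y(b) = ((b + 2*b)*(b + 64))/b = ((3*b)*(64 + b))/b = (3*b*(64 + b))/b = 192 + 3*b)
79*Y(-29) = 79*(192 + 3*(-29)) = 79*(192 - 87) = 79*105 = 8295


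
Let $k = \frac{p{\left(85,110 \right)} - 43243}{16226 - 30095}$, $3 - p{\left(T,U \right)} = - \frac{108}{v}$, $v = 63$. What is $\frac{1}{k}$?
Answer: $\frac{97083}{302668} \approx 0.32076$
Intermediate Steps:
$p{\left(T,U \right)} = \frac{33}{7}$ ($p{\left(T,U \right)} = 3 - - \frac{108}{63} = 3 - \left(-108\right) \frac{1}{63} = 3 - - \frac{12}{7} = 3 + \frac{12}{7} = \frac{33}{7}$)
$k = \frac{302668}{97083}$ ($k = \frac{\frac{33}{7} - 43243}{16226 - 30095} = - \frac{302668}{7 \left(-13869\right)} = \left(- \frac{302668}{7}\right) \left(- \frac{1}{13869}\right) = \frac{302668}{97083} \approx 3.1176$)
$\frac{1}{k} = \frac{1}{\frac{302668}{97083}} = \frac{97083}{302668}$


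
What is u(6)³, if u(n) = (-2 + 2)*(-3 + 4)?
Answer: 0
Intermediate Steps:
u(n) = 0 (u(n) = 0*1 = 0)
u(6)³ = 0³ = 0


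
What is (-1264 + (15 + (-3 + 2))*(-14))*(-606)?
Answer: 884760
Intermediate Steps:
(-1264 + (15 + (-3 + 2))*(-14))*(-606) = (-1264 + (15 - 1)*(-14))*(-606) = (-1264 + 14*(-14))*(-606) = (-1264 - 196)*(-606) = -1460*(-606) = 884760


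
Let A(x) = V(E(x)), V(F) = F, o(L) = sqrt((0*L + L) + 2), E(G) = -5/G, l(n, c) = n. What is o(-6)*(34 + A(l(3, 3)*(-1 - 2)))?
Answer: 622*I/9 ≈ 69.111*I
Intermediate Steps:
o(L) = sqrt(2 + L) (o(L) = sqrt((0 + L) + 2) = sqrt(L + 2) = sqrt(2 + L))
A(x) = -5/x
o(-6)*(34 + A(l(3, 3)*(-1 - 2))) = sqrt(2 - 6)*(34 - 5*1/(3*(-1 - 2))) = sqrt(-4)*(34 - 5/(3*(-3))) = (2*I)*(34 - 5/(-9)) = (2*I)*(34 - 5*(-1/9)) = (2*I)*(34 + 5/9) = (2*I)*(311/9) = 622*I/9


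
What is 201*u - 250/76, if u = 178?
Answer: 1359439/38 ≈ 35775.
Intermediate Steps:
201*u - 250/76 = 201*178 - 250/76 = 35778 - 250*1/76 = 35778 - 125/38 = 1359439/38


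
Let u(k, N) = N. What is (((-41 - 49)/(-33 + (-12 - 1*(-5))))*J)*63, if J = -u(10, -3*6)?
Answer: 5103/2 ≈ 2551.5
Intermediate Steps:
J = 18 (J = -(-3)*6 = -1*(-18) = 18)
(((-41 - 49)/(-33 + (-12 - 1*(-5))))*J)*63 = (((-41 - 49)/(-33 + (-12 - 1*(-5))))*18)*63 = (-90/(-33 + (-12 + 5))*18)*63 = (-90/(-33 - 7)*18)*63 = (-90/(-40)*18)*63 = (-90*(-1/40)*18)*63 = ((9/4)*18)*63 = (81/2)*63 = 5103/2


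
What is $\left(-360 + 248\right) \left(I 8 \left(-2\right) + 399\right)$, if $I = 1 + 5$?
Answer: $-33936$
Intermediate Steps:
$I = 6$
$\left(-360 + 248\right) \left(I 8 \left(-2\right) + 399\right) = \left(-360 + 248\right) \left(6 \cdot 8 \left(-2\right) + 399\right) = - 112 \left(48 \left(-2\right) + 399\right) = - 112 \left(-96 + 399\right) = \left(-112\right) 303 = -33936$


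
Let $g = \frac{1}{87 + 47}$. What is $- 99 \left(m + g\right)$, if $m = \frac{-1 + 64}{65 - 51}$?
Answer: $- \frac{29898}{67} \approx -446.24$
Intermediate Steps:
$g = \frac{1}{134} \approx 0.0074627$
$m = \frac{9}{2}$ ($m = \frac{63}{14} = 63 \cdot \frac{1}{14} = \frac{9}{2} \approx 4.5$)
$- 99 \left(m + g\right) = - 99 \left(\frac{9}{2} + \frac{1}{134}\right) = \left(-99\right) \frac{302}{67} = - \frac{29898}{67}$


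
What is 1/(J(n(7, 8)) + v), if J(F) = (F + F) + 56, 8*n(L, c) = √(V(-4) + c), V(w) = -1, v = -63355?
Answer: -1012784/64108214409 - 4*√7/64108214409 ≈ -1.5798e-5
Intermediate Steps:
n(L, c) = √(-1 + c)/8
J(F) = 56 + 2*F (J(F) = 2*F + 56 = 56 + 2*F)
1/(J(n(7, 8)) + v) = 1/((56 + 2*(√(-1 + 8)/8)) - 63355) = 1/((56 + 2*(√7/8)) - 63355) = 1/((56 + √7/4) - 63355) = 1/(-63299 + √7/4)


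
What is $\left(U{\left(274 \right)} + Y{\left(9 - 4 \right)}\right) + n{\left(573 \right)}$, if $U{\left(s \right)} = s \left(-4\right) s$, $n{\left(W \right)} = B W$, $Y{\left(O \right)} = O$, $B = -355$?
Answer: $-503714$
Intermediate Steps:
$n{\left(W \right)} = - 355 W$
$U{\left(s \right)} = - 4 s^{2}$ ($U{\left(s \right)} = - 4 s s = - 4 s^{2}$)
$\left(U{\left(274 \right)} + Y{\left(9 - 4 \right)}\right) + n{\left(573 \right)} = \left(- 4 \cdot 274^{2} + \left(9 - 4\right)\right) - 203415 = \left(\left(-4\right) 75076 + \left(9 - 4\right)\right) - 203415 = \left(-300304 + 5\right) - 203415 = -300299 - 203415 = -503714$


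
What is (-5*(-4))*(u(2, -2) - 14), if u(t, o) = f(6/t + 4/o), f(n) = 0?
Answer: -280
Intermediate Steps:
u(t, o) = 0
(-5*(-4))*(u(2, -2) - 14) = (-5*(-4))*(0 - 14) = 20*(-14) = -280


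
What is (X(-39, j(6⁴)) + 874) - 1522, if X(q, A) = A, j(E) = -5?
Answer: -653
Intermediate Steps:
(X(-39, j(6⁴)) + 874) - 1522 = (-5 + 874) - 1522 = 869 - 1522 = -653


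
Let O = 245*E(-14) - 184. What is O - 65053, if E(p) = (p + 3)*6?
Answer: -81407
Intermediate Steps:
E(p) = 18 + 6*p (E(p) = (3 + p)*6 = 18 + 6*p)
O = -16354 (O = 245*(18 + 6*(-14)) - 184 = 245*(18 - 84) - 184 = 245*(-66) - 184 = -16170 - 184 = -16354)
O - 65053 = -16354 - 65053 = -81407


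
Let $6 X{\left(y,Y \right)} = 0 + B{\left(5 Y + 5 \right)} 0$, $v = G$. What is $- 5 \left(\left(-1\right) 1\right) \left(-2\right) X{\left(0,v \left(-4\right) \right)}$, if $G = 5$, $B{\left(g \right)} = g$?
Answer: $0$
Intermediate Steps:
$v = 5$
$X{\left(y,Y \right)} = 0$ ($X{\left(y,Y \right)} = \frac{0 + \left(5 Y + 5\right) 0}{6} = \frac{0 + \left(5 + 5 Y\right) 0}{6} = \frac{0 + 0}{6} = \frac{1}{6} \cdot 0 = 0$)
$- 5 \left(\left(-1\right) 1\right) \left(-2\right) X{\left(0,v \left(-4\right) \right)} = - 5 \left(\left(-1\right) 1\right) \left(-2\right) 0 = \left(-5\right) \left(-1\right) \left(-2\right) 0 = 5 \left(-2\right) 0 = \left(-10\right) 0 = 0$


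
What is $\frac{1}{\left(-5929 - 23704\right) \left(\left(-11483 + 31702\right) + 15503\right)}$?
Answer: $- \frac{1}{1058550026} \approx -9.4469 \cdot 10^{-10}$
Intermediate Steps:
$\frac{1}{\left(-5929 - 23704\right) \left(\left(-11483 + 31702\right) + 15503\right)} = \frac{1}{\left(-29633\right) \left(20219 + 15503\right)} = - \frac{1}{29633 \cdot 35722} = \left(- \frac{1}{29633}\right) \frac{1}{35722} = - \frac{1}{1058550026}$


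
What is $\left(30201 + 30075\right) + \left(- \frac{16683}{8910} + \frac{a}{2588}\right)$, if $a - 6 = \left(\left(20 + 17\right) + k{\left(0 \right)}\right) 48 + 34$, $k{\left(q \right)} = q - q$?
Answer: $\frac{115823509253}{1921590} \approx 60275.0$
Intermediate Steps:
$k{\left(q \right)} = 0$
$a = 1816$ ($a = 6 + \left(\left(\left(20 + 17\right) + 0\right) 48 + 34\right) = 6 + \left(\left(37 + 0\right) 48 + 34\right) = 6 + \left(37 \cdot 48 + 34\right) = 6 + \left(1776 + 34\right) = 6 + 1810 = 1816$)
$\left(30201 + 30075\right) + \left(- \frac{16683}{8910} + \frac{a}{2588}\right) = \left(30201 + 30075\right) + \left(- \frac{16683}{8910} + \frac{1816}{2588}\right) = 60276 + \left(\left(-16683\right) \frac{1}{8910} + 1816 \cdot \frac{1}{2588}\right) = 60276 + \left(- \frac{5561}{2970} + \frac{454}{647}\right) = 60276 - \frac{2249587}{1921590} = \frac{115823509253}{1921590}$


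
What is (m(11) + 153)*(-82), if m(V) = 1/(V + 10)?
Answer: -263548/21 ≈ -12550.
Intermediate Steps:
m(V) = 1/(10 + V)
(m(11) + 153)*(-82) = (1/(10 + 11) + 153)*(-82) = (1/21 + 153)*(-82) = (3214/21)*(-82) = -263548/21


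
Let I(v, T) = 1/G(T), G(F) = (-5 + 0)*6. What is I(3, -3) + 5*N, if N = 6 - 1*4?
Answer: 299/30 ≈ 9.9667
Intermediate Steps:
G(F) = -30 (G(F) = -5*6 = -30)
I(v, T) = -1/30 (I(v, T) = 1/(-30) = -1/30)
N = 2 (N = 6 - 4 = 2)
I(3, -3) + 5*N = -1/30 + 5*2 = -1/30 + 10 = 299/30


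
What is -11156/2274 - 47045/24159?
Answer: -20916563/3052087 ≈ -6.8532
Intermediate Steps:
-11156/2274 - 47045/24159 = -11156*1/2274 - 47045*1/24159 = -5578/1137 - 47045/24159 = -20916563/3052087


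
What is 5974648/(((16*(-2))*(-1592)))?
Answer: 746831/6368 ≈ 117.28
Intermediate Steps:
5974648/(((16*(-2))*(-1592))) = 5974648/((-32*(-1592))) = 5974648/50944 = 5974648*(1/50944) = 746831/6368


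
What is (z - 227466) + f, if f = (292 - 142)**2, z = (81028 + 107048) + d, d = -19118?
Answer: -36008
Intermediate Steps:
z = 168958 (z = (81028 + 107048) - 19118 = 188076 - 19118 = 168958)
f = 22500 (f = 150**2 = 22500)
(z - 227466) + f = (168958 - 227466) + 22500 = -58508 + 22500 = -36008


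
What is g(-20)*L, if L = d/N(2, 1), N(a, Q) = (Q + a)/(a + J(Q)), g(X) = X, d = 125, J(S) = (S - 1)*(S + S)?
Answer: -5000/3 ≈ -1666.7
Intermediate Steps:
J(S) = 2*S*(-1 + S) (J(S) = (-1 + S)*(2*S) = 2*S*(-1 + S))
N(a, Q) = (Q + a)/(a + 2*Q*(-1 + Q))
L = 250/3 (L = 125/(((1 + 2)/(2 + 2*1*(-1 + 1)))) = 125/((3/(2 + 2*1*0))) = 125/((3/(2 + 0))) = 125/((3/2)) = 125/(((½)*3)) = 125/(3/2) = 125*(⅔) = 250/3 ≈ 83.333)
g(-20)*L = -20*250/3 = -5000/3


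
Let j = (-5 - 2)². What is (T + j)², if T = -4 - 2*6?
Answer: 1089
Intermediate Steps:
j = 49 (j = (-7)² = 49)
T = -16 (T = -4 - 12 = -16)
(T + j)² = (-16 + 49)² = 33² = 1089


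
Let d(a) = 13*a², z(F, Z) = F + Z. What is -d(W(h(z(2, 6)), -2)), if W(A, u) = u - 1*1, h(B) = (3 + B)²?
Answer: -117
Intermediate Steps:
W(A, u) = -1 + u (W(A, u) = u - 1 = -1 + u)
-d(W(h(z(2, 6)), -2)) = -13*(-1 - 2)² = -13*(-3)² = -13*9 = -1*117 = -117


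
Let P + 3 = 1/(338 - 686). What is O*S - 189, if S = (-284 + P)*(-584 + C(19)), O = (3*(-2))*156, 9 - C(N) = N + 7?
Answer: -4682039487/29 ≈ -1.6145e+8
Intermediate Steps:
C(N) = 2 - N (C(N) = 9 - (N + 7) = 9 - (7 + N) = 9 + (-7 - N) = 2 - N)
P = -1045/348 (P = -3 + 1/(338 - 686) = -3 + 1/(-348) = -3 - 1/348 = -1045/348 ≈ -3.0029)
O = -936 (O = -6*156 = -936)
S = 60026077/348 (S = (-284 - 1045/348)*(-584 + (2 - 1*19)) = -99877*(-584 + (2 - 19))/348 = -99877*(-584 - 17)/348 = -99877/348*(-601) = 60026077/348 ≈ 1.7249e+5)
O*S - 189 = -936*60026077/348 - 189 = -4682034006/29 - 189 = -4682039487/29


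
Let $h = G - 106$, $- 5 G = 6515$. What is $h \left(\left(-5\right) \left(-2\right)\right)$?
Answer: $-14090$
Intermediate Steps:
$G = -1303$ ($G = \left(- \frac{1}{5}\right) 6515 = -1303$)
$h = -1409$ ($h = -1303 - 106 = -1409$)
$h \left(\left(-5\right) \left(-2\right)\right) = - 1409 \left(\left(-5\right) \left(-2\right)\right) = \left(-1409\right) 10 = -14090$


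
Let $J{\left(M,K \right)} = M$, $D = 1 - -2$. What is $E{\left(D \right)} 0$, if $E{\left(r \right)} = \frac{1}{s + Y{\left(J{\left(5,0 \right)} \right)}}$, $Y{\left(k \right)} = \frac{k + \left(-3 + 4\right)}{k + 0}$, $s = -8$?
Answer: $0$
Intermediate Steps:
$D = 3$ ($D = 1 + 2 = 3$)
$Y{\left(k \right)} = \frac{1 + k}{k}$ ($Y{\left(k \right)} = \frac{k + 1}{k} = \frac{1 + k}{k}$)
$E{\left(r \right)} = - \frac{5}{34}$ ($E{\left(r \right)} = \frac{1}{-8 + \frac{1 + 5}{5}} = \frac{1}{-8 + \frac{1}{5} \cdot 6} = \frac{1}{-8 + \frac{6}{5}} = \frac{1}{- \frac{34}{5}} = - \frac{5}{34}$)
$E{\left(D \right)} 0 = \left(- \frac{5}{34}\right) 0 = 0$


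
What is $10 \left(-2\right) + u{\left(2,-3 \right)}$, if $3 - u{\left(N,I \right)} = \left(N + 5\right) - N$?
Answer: $-22$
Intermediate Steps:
$u{\left(N,I \right)} = -2$ ($u{\left(N,I \right)} = 3 - \left(\left(N + 5\right) - N\right) = 3 - \left(\left(5 + N\right) - N\right) = 3 - 5 = -2$)
$10 \left(-2\right) + u{\left(2,-3 \right)} = 10 \left(-2\right) - 2 = -20 - 2 = -22$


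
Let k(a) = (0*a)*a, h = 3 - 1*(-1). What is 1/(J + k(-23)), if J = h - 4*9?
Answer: -1/32 ≈ -0.031250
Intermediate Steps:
h = 4 (h = 3 + 1 = 4)
k(a) = 0 (k(a) = 0*a = 0)
J = -32 (J = 4 - 4*9 = 4 - 36 = -32)
1/(J + k(-23)) = 1/(-32 + 0) = 1/(-32) = -1/32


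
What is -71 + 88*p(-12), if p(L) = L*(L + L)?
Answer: 25273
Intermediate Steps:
p(L) = 2*L² (p(L) = L*(2*L) = 2*L²)
-71 + 88*p(-12) = -71 + 88*(2*(-12)²) = -71 + 88*(2*144) = -71 + 88*288 = -71 + 25344 = 25273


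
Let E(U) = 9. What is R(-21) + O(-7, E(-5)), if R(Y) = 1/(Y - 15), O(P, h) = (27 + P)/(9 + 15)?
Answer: 29/36 ≈ 0.80556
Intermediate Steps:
O(P, h) = 9/8 + P/24 (O(P, h) = (27 + P)/24 = (27 + P)*(1/24) = 9/8 + P/24)
R(Y) = 1/(-15 + Y)
R(-21) + O(-7, E(-5)) = 1/(-15 - 21) + (9/8 + (1/24)*(-7)) = 1/(-36) + (9/8 - 7/24) = -1/36 + 5/6 = 29/36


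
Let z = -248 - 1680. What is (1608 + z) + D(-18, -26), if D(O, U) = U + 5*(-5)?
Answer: -371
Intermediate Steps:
z = -1928
D(O, U) = -25 + U (D(O, U) = U - 25 = -25 + U)
(1608 + z) + D(-18, -26) = (1608 - 1928) + (-25 - 26) = -320 - 51 = -371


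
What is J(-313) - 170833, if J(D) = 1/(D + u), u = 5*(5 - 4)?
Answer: -52616565/308 ≈ -1.7083e+5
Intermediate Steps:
u = 5 (u = 5*1 = 5)
J(D) = 1/(5 + D) (J(D) = 1/(D + 5) = 1/(5 + D))
J(-313) - 170833 = 1/(5 - 313) - 170833 = 1/(-308) - 170833 = -1/308 - 170833 = -52616565/308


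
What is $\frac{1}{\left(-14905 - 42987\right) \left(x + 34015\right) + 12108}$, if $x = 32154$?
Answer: $- \frac{1}{3830643640} \approx -2.6105 \cdot 10^{-10}$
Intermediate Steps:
$\frac{1}{\left(-14905 - 42987\right) \left(x + 34015\right) + 12108} = \frac{1}{\left(-14905 - 42987\right) \left(32154 + 34015\right) + 12108} = \frac{1}{\left(-57892\right) 66169 + 12108} = \frac{1}{-3830655748 + 12108} = \frac{1}{-3830643640} = - \frac{1}{3830643640}$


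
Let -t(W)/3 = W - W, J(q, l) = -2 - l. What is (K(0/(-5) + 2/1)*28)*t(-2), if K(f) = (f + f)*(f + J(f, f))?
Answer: 0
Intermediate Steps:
K(f) = -4*f (K(f) = (f + f)*(f + (-2 - f)) = (2*f)*(-2) = -4*f)
t(W) = 0 (t(W) = -3*(W - W) = -3*0 = 0)
(K(0/(-5) + 2/1)*28)*t(-2) = (-4*(0/(-5) + 2/1)*28)*0 = (-4*(0*(-1/5) + 2*1)*28)*0 = (-4*(0 + 2)*28)*0 = (-4*2*28)*0 = -8*28*0 = -224*0 = 0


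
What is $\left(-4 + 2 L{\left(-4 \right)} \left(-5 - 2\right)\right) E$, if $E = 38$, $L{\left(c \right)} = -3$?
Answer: $1444$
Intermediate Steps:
$\left(-4 + 2 L{\left(-4 \right)} \left(-5 - 2\right)\right) E = \left(-4 + 2 \left(-3\right) \left(-5 - 2\right)\right) 38 = \left(-4 - -42\right) 38 = \left(-4 + 42\right) 38 = 38 \cdot 38 = 1444$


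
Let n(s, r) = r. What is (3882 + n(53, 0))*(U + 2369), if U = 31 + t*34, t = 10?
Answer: 10636680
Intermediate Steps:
U = 371 (U = 31 + 10*34 = 31 + 340 = 371)
(3882 + n(53, 0))*(U + 2369) = (3882 + 0)*(371 + 2369) = 3882*2740 = 10636680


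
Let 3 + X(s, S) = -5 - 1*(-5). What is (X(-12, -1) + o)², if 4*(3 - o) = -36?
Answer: 81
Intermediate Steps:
o = 12 (o = 3 - ¼*(-36) = 3 + 9 = 12)
X(s, S) = -3 (X(s, S) = -3 + (-5 - 1*(-5)) = -3 + (-5 + 5) = -3 + 0 = -3)
(X(-12, -1) + o)² = (-3 + 12)² = 9² = 81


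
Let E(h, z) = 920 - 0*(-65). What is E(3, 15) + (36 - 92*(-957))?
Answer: 89000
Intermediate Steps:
E(h, z) = 920 (E(h, z) = 920 - 1*0 = 920 + 0 = 920)
E(3, 15) + (36 - 92*(-957)) = 920 + (36 - 92*(-957)) = 920 + (36 + 88044) = 920 + 88080 = 89000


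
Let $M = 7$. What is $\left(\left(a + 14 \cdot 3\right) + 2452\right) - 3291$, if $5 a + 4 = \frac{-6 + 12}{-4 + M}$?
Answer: $- \frac{3987}{5} \approx -797.4$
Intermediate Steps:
$a = - \frac{2}{5}$ ($a = - \frac{4}{5} + \frac{\left(-6 + 12\right) \frac{1}{-4 + 7}}{5} = - \frac{4}{5} + \frac{6 \cdot \frac{1}{3}}{5} = - \frac{4}{5} + \frac{1}{5} \cdot 2 = - \frac{4}{5} + \frac{2}{5} = - \frac{2}{5} \approx -0.4$)
$\left(\left(a + 14 \cdot 3\right) + 2452\right) - 3291 = \left(\left(- \frac{2}{5} + 14 \cdot 3\right) + 2452\right) - 3291 = \left(\left(- \frac{2}{5} + 42\right) + 2452\right) - 3291 = \left(\frac{208}{5} + 2452\right) - 3291 = \frac{12468}{5} - 3291 = - \frac{3987}{5}$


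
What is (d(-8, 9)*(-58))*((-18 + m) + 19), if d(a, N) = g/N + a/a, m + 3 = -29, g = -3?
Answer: 3596/3 ≈ 1198.7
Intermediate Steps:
m = -32 (m = -3 - 29 = -32)
d(a, N) = 1 - 3/N (d(a, N) = -3/N + a/a = -3/N + 1 = 1 - 3/N)
(d(-8, 9)*(-58))*((-18 + m) + 19) = (((-3 + 9)/9)*(-58))*((-18 - 32) + 19) = (((⅑)*6)*(-58))*(-50 + 19) = ((⅔)*(-58))*(-31) = -116/3*(-31) = 3596/3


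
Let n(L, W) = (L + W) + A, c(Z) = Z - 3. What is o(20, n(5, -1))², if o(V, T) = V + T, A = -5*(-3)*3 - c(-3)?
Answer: 5625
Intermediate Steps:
c(Z) = -3 + Z
A = 51 (A = -5*(-3)*3 - (-3 - 3) = 15*3 - 1*(-6) = 45 + 6 = 51)
n(L, W) = 51 + L + W (n(L, W) = (L + W) + 51 = 51 + L + W)
o(V, T) = T + V
o(20, n(5, -1))² = ((51 + 5 - 1) + 20)² = (55 + 20)² = 75² = 5625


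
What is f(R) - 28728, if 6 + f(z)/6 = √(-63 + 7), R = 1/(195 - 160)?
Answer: -28764 + 12*I*√14 ≈ -28764.0 + 44.9*I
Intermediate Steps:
R = 1/35 ≈ 0.028571
f(z) = -36 + 12*I*√14 (f(z) = -36 + 6*√(-63 + 7) = -36 + 6*√(-56) = -36 + 6*(2*I*√14) = -36 + 12*I*√14)
f(R) - 28728 = (-36 + 12*I*√14) - 28728 = -28764 + 12*I*√14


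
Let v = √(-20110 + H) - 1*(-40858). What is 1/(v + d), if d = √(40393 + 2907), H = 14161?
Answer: 1/(40858 + 10*√433 + 3*I*√661) ≈ 2.4351e-5 - 4.573e-8*I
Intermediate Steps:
v = 40858 + 3*I*√661 (v = √(-20110 + 14161) - 1*(-40858) = √(-5949) + 40858 = 3*I*√661 + 40858 = 40858 + 3*I*√661 ≈ 40858.0 + 77.13*I)
d = 10*√433 (d = √43300 = 10*√433 ≈ 208.09)
1/(v + d) = 1/((40858 + 3*I*√661) + 10*√433) = 1/(40858 + 10*√433 + 3*I*√661)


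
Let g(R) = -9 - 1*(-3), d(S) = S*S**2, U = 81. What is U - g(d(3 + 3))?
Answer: 87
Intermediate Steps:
d(S) = S**3
g(R) = -6 (g(R) = -9 + 3 = -6)
U - g(d(3 + 3)) = 81 - 1*(-6) = 81 + 6 = 87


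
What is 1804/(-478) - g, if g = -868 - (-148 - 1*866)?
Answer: -35796/239 ≈ -149.77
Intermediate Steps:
g = 146 (g = -868 - (-148 - 866) = -868 - 1*(-1014) = -868 + 1014 = 146)
1804/(-478) - g = 1804/(-478) - 1*146 = 1804*(-1/478) - 146 = -902/239 - 146 = -35796/239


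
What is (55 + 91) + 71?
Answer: 217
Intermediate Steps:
(55 + 91) + 71 = 146 + 71 = 217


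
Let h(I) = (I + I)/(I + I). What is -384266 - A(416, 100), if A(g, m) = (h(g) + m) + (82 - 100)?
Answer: -384349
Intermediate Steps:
h(I) = 1 (h(I) = (2*I)/((2*I)) = (2*I)*(1/(2*I)) = 1)
A(g, m) = -17 + m (A(g, m) = (1 + m) + (82 - 100) = (1 + m) - 18 = -17 + m)
-384266 - A(416, 100) = -384266 - (-17 + 100) = -384266 - 1*83 = -384266 - 83 = -384349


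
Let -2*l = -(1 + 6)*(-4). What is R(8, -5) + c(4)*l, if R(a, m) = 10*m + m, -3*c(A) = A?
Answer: -109/3 ≈ -36.333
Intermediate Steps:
c(A) = -A/3
R(a, m) = 11*m
l = -14 (l = -(-1)*(1 + 6)*(-4)/2 = -(-1)*7*(-4)/2 = -(-1)*(-28)/2 = -½*28 = -14)
R(8, -5) + c(4)*l = 11*(-5) - ⅓*4*(-14) = -55 - 4/3*(-14) = -55 + 56/3 = -109/3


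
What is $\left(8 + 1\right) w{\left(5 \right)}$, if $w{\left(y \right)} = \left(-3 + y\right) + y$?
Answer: $63$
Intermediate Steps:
$w{\left(y \right)} = -3 + 2 y$
$\left(8 + 1\right) w{\left(5 \right)} = \left(8 + 1\right) \left(-3 + 2 \cdot 5\right) = 9 \left(-3 + 10\right) = 9 \cdot 7 = 63$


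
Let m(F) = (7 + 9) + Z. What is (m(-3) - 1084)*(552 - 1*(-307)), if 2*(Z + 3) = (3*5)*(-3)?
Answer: -1878633/2 ≈ -9.3932e+5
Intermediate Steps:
Z = -51/2 (Z = -3 + ((3*5)*(-3))/2 = -3 + (15*(-3))/2 = -3 + (1/2)*(-45) = -3 - 45/2 = -51/2 ≈ -25.500)
m(F) = -19/2 (m(F) = (7 + 9) - 51/2 = 16 - 51/2 = -19/2)
(m(-3) - 1084)*(552 - 1*(-307)) = (-19/2 - 1084)*(552 - 1*(-307)) = -2187*(552 + 307)/2 = -2187/2*859 = -1878633/2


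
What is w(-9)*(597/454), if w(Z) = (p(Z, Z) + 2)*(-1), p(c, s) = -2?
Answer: 0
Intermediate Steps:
w(Z) = 0 (w(Z) = (-2 + 2)*(-1) = 0*(-1) = 0)
w(-9)*(597/454) = 0*(597/454) = 0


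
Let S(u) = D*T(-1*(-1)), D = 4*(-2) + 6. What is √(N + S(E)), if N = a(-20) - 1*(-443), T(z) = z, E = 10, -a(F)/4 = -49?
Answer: 7*√13 ≈ 25.239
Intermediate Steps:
a(F) = 196 (a(F) = -4*(-49) = 196)
D = -2 (D = -8 + 6 = -2)
N = 639 (N = 196 - 1*(-443) = 196 + 443 = 639)
S(u) = -2 (S(u) = -(-2)*(-1) = -2*1 = -2)
√(N + S(E)) = √(639 - 2) = √637 = 7*√13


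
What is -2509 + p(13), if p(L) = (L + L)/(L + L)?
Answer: -2508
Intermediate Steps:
p(L) = 1 (p(L) = (2*L)/((2*L)) = (2*L)*(1/(2*L)) = 1)
-2509 + p(13) = -2509 + 1 = -2508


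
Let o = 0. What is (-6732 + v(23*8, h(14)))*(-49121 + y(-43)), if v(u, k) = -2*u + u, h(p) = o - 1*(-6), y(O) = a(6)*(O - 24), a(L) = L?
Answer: 342501068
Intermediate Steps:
y(O) = -144 + 6*O (y(O) = 6*(O - 24) = 6*(-24 + O) = -144 + 6*O)
h(p) = 6 (h(p) = 0 - 1*(-6) = 0 + 6 = 6)
v(u, k) = -u
(-6732 + v(23*8, h(14)))*(-49121 + y(-43)) = (-6732 - 23*8)*(-49121 + (-144 + 6*(-43))) = (-6732 - 1*184)*(-49121 + (-144 - 258)) = (-6732 - 184)*(-49121 - 402) = -6916*(-49523) = 342501068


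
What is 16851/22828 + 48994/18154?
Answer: 712174043/207209756 ≈ 3.4370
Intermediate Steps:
16851/22828 + 48994/18154 = 16851*(1/22828) + 48994*(1/18154) = 16851/22828 + 24497/9077 = 712174043/207209756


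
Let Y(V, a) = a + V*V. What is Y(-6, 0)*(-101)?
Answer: -3636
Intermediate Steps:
Y(V, a) = a + V²
Y(-6, 0)*(-101) = (0 + (-6)²)*(-101) = (0 + 36)*(-101) = 36*(-101) = -3636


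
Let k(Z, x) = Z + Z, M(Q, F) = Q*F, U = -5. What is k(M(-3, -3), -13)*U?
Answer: -90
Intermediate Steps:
M(Q, F) = F*Q
k(Z, x) = 2*Z
k(M(-3, -3), -13)*U = (2*(-3*(-3)))*(-5) = (2*9)*(-5) = 18*(-5) = -90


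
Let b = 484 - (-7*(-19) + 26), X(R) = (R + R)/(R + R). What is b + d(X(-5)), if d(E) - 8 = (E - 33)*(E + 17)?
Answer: -243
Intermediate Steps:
X(R) = 1 (X(R) = (2*R)/((2*R)) = (2*R)*(1/(2*R)) = 1)
d(E) = 8 + (-33 + E)*(17 + E) (d(E) = 8 + (E - 33)*(E + 17) = 8 + (-33 + E)*(17 + E))
b = 325 (b = 484 - (133 + 26) = 484 - 1*159 = 484 - 159 = 325)
b + d(X(-5)) = 325 + (-553 + 1**2 - 16*1) = 325 + (-553 + 1 - 16) = 325 - 568 = -243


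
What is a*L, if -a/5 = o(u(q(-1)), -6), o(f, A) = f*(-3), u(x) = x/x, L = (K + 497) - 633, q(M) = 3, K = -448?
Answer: -8760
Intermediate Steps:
L = -584 (L = (-448 + 497) - 633 = 49 - 633 = -584)
u(x) = 1
o(f, A) = -3*f
a = 15 (a = -(-15) = -5*(-3) = 15)
a*L = 15*(-584) = -8760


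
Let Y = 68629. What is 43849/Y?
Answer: 43849/68629 ≈ 0.63893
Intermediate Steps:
43849/Y = 43849/68629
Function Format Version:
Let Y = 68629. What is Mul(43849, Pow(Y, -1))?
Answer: Rational(43849, 68629) ≈ 0.63893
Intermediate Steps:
Mul(43849, Pow(Y, -1)) = Mul(43849, Pow(68629, -1)) = Mul(43849, Rational(1, 68629)) = Rational(43849, 68629)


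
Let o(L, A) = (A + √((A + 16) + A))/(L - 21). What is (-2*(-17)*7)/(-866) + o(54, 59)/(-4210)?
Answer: -16558217/60156690 - √134/138930 ≈ -0.27533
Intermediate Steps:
o(L, A) = (A + √(16 + 2*A))/(-21 + L) (o(L, A) = (A + √((16 + A) + A))/(-21 + L) = (A + √(16 + 2*A))/(-21 + L))
(-2*(-17)*7)/(-866) + o(54, 59)/(-4210) = (-2*(-17)*7)/(-866) + ((59 + √(16 + 2*59))/(-21 + 54))/(-4210) = (34*7)*(-1/866) + ((59 + √(16 + 118))/33)*(-1/4210) = 238*(-1/866) + ((59 + √134)/33)*(-1/4210) = -119/433 + (59/33 + √134/33)*(-1/4210) = -119/433 + (-59/138930 - √134/138930) = -16558217/60156690 - √134/138930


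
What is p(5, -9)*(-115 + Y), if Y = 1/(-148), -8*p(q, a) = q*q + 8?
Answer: 561693/1184 ≈ 474.40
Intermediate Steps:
p(q, a) = -1 - q²/8 (p(q, a) = -(q*q + 8)/8 = -(q² + 8)/8 = -(8 + q²)/8 = -1 - q²/8)
Y = -1/148 ≈ -0.0067568
p(5, -9)*(-115 + Y) = (-1 - ⅛*5²)*(-115 - 1/148) = (-1 - ⅛*25)*(-17021/148) = (-1 - 25/8)*(-17021/148) = -33/8*(-17021/148) = 561693/1184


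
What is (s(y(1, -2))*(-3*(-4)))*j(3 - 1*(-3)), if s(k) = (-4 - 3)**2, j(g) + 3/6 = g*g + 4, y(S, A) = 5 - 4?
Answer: 23226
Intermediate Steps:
y(S, A) = 1
j(g) = 7/2 + g**2 (j(g) = -1/2 + (g*g + 4) = -1/2 + (g**2 + 4) = -1/2 + (4 + g**2) = 7/2 + g**2)
s(k) = 49 (s(k) = (-7)**2 = 49)
(s(y(1, -2))*(-3*(-4)))*j(3 - 1*(-3)) = (49*(-3*(-4)))*(7/2 + (3 - 1*(-3))**2) = (49*12)*(7/2 + (3 + 3)**2) = 588*(7/2 + 6**2) = 588*(7/2 + 36) = 588*(79/2) = 23226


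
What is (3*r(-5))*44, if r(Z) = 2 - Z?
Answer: 924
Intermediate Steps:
(3*r(-5))*44 = (3*(2 - 1*(-5)))*44 = (3*(2 + 5))*44 = (3*7)*44 = 21*44 = 924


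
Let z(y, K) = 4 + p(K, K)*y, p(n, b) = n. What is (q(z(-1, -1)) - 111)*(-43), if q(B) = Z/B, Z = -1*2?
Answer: 23951/5 ≈ 4790.2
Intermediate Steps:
Z = -2
z(y, K) = 4 + K*y
q(B) = -2/B
(q(z(-1, -1)) - 111)*(-43) = (-2/(4 - 1*(-1)) - 111)*(-43) = (-2/(4 + 1) - 111)*(-43) = (-2/5 - 111)*(-43) = (-2*⅕ - 111)*(-43) = (-⅖ - 111)*(-43) = -557/5*(-43) = 23951/5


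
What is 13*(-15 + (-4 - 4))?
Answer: -299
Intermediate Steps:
13*(-15 + (-4 - 4)) = 13*(-15 - 8) = 13*(-23) = -299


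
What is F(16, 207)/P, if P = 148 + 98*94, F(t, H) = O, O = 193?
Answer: 193/9360 ≈ 0.020620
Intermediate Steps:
F(t, H) = 193
P = 9360 (P = 148 + 9212 = 9360)
F(16, 207)/P = 193/9360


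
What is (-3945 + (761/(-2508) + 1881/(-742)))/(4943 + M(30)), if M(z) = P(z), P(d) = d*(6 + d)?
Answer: -3673337365/5604208764 ≈ -0.65546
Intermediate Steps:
M(z) = z*(6 + z)
(-3945 + (761/(-2508) + 1881/(-742)))/(4943 + M(30)) = (-3945 + (761/(-2508) + 1881/(-742)))/(4943 + 30*(6 + 30)) = (-3945 + (761*(-1/2508) + 1881*(-1/742)))/(4943 + 30*36) = (-3945 + (-761/2508 - 1881/742))/(4943 + 1080) = (-3945 - 2641105/930468)/6023 = -3673337365/930468*1/6023 = -3673337365/5604208764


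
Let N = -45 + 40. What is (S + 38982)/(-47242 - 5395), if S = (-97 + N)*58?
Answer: -33066/52637 ≈ -0.62819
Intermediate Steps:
N = -5
S = -5916 (S = (-97 - 5)*58 = -102*58 = -5916)
(S + 38982)/(-47242 - 5395) = (-5916 + 38982)/(-47242 - 5395) = 33066/(-52637) = 33066*(-1/52637) = -33066/52637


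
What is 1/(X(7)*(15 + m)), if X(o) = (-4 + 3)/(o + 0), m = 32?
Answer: -7/47 ≈ -0.14894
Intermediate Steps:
X(o) = -1/o
1/(X(7)*(15 + m)) = 1/((-1/7)*(15 + 32)) = 1/(-1*⅐*47) = 1/(-⅐*47) = 1/(-47/7) = -7/47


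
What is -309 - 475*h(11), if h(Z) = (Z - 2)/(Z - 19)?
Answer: 1803/8 ≈ 225.38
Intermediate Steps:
h(Z) = (-2 + Z)/(-19 + Z)
-309 - 475*h(11) = -309 - 475*(-2 + 11)/(-19 + 11) = -309 - 475*9/(-8) = -309 - (-475)*9/8 = -309 - 475*(-9/8) = -309 + 4275/8 = 1803/8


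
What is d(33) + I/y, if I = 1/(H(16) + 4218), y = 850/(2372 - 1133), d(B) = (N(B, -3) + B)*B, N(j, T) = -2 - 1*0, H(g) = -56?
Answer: 3619068339/3537700 ≈ 1023.0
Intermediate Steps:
N(j, T) = -2 (N(j, T) = -2 + 0 = -2)
d(B) = B*(-2 + B) (d(B) = (-2 + B)*B = B*(-2 + B))
y = 850/1239 ≈ 0.68604
I = 1/4162 (I = 1/(-56 + 4218) = 1/4162 ≈ 0.00024027)
d(33) + I/y = 33*(-2 + 33) + 1/(4162*(850/1239)) = 33*31 + (1/4162)*(1239/850) = 1023 + 1239/3537700 = 3619068339/3537700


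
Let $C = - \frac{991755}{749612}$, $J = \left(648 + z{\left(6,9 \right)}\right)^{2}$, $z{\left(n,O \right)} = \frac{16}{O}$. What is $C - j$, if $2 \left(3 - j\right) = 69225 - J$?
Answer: $- \frac{10716670288345}{60718572} \approx -1.765 \cdot 10^{5}$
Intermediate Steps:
$J = \frac{34199104}{81}$ ($J = \left(648 + \frac{16}{9}\right)^{2} = \left(\frac{5848}{9}\right)^{2} = \frac{34199104}{81} \approx 4.2221 \cdot 10^{5}$)
$C = - \frac{991755}{749612}$ ($C = \left(-991755\right) \frac{1}{749612} = - \frac{991755}{749612} \approx -1.323$)
$j = \frac{28592365}{162}$ ($j = 3 - \frac{69225 - \frac{34199104}{81}}{2} = 3 - - \frac{28591879}{162} = 3 + \frac{28591879}{162} = \frac{28592365}{162} \approx 1.765 \cdot 10^{5}$)
$C - j = - \frac{991755}{749612} - \frac{28592365}{162} = - \frac{10716670288345}{60718572}$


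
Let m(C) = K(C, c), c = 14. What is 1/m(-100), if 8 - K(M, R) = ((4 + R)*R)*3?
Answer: -1/748 ≈ -0.0013369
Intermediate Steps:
K(M, R) = 8 - 3*R*(4 + R) (K(M, R) = 8 - (4 + R)*R*3 = 8 - R*(4 + R)*3 = 8 - 3*R*(4 + R))
m(C) = -748 (m(C) = 8 - 12*14 - 3*14**2 = 8 - 168 - 3*196 = 8 - 168 - 588 = -748)
1/m(-100) = 1/(-748) = -1/748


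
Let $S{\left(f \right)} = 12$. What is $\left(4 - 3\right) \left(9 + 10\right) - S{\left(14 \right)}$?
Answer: $7$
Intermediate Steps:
$\left(4 - 3\right) \left(9 + 10\right) - S{\left(14 \right)} = \left(4 - 3\right) \left(9 + 10\right) - 12 = \left(4 - 3\right) 19 - 12 = 1 \cdot 19 - 12 = 19 - 12 = 7$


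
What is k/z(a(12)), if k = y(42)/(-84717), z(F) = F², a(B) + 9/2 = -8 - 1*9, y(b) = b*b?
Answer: -784/17404637 ≈ -4.5045e-5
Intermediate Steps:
y(b) = b²
a(B) = -43/2 (a(B) = -9/2 + (-8 - 1*9) = -9/2 + (-8 - 9) = -9/2 - 17 = -43/2)
k = -196/9413 (k = 42²/(-84717) = 1764*(-1/84717) = -196/9413 ≈ -0.020822)
k/z(a(12)) = -196/(9413*((-43/2)²)) = -196/(9413*1849/4) = -196/9413*4/1849 = -784/17404637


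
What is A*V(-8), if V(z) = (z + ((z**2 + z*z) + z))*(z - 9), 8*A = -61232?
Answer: 14573216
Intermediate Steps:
A = -7654 (A = (1/8)*(-61232) = -7654)
V(z) = (-9 + z)*(2*z + 2*z**2) (V(z) = (z + ((z**2 + z**2) + z))*(-9 + z) = (z + (2*z**2 + z))*(-9 + z) = (z + (z + 2*z**2))*(-9 + z) = (2*z + 2*z**2)*(-9 + z) = (-9 + z)*(2*z + 2*z**2))
A*V(-8) = -15308*(-8)*(-9 + (-8)**2 - 8*(-8)) = -15308*(-8)*(-9 + 64 + 64) = -15308*(-8)*119 = -7654*(-1904) = 14573216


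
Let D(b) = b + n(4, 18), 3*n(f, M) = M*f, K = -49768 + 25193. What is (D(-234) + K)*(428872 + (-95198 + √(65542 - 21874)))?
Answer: -8270110090 - 148710*√1213 ≈ -8.2753e+9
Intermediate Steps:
K = -24575
n(f, M) = M*f/3 (n(f, M) = (M*f)/3 = M*f/3)
D(b) = 24 + b (D(b) = b + (⅓)*18*4 = b + 24 = 24 + b)
(D(-234) + K)*(428872 + (-95198 + √(65542 - 21874))) = ((24 - 234) - 24575)*(428872 + (-95198 + √(65542 - 21874))) = (-210 - 24575)*(428872 + (-95198 + √43668)) = -24785*(428872 + (-95198 + 6*√1213)) = -24785*(333674 + 6*√1213) = -8270110090 - 148710*√1213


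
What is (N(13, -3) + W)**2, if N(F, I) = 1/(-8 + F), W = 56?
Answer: 78961/25 ≈ 3158.4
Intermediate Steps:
(N(13, -3) + W)**2 = (1/(-8 + 13) + 56)**2 = (1/5 + 56)**2 = (281/5)**2 = 78961/25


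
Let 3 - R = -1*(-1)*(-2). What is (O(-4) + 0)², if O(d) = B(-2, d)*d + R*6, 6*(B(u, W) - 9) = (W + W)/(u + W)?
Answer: 3844/81 ≈ 47.457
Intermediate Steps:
R = 5 (R = 3 - (-1*(-1))*(-2) = 3 - (-2) = 3 - 1*(-2) = 3 + 2 = 5)
B(u, W) = 9 + W/(3*(W + u)) (B(u, W) = 9 + ((W + W)/(u + W))/6 = 9 + ((2*W)/(W + u))/6 = 9 + (2*W/(W + u))/6 = 9 + W/(3*(W + u)))
O(d) = 30 + d*(-18 + 28*d/3)/(-2 + d) (O(d) = ((9*(-2) + 28*d/3)/(d - 2))*d + 5*6 = ((-18 + 28*d/3)/(-2 + d))*d + 30 = d*(-18 + 28*d/3)/(-2 + d) + 30 = 30 + d*(-18 + 28*d/3)/(-2 + d))
(O(-4) + 0)² = (4*(-45 + 7*(-4)² + 9*(-4))/(3*(-2 - 4)) + 0)² = ((4/3)*(-45 + 7*16 - 36)/(-6) + 0)² = ((4/3)*(-⅙)*(-45 + 112 - 36) + 0)² = ((4/3)*(-⅙)*31 + 0)² = (-62/9 + 0)² = (-62/9)² = 3844/81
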